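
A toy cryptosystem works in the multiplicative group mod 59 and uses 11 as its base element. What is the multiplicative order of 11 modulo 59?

58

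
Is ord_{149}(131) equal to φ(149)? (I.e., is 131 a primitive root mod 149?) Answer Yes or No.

φ(149) = 149 − 1 = 148 = 2^2 · 37.
It suffices to check that the order of 131 is not a proper divisor of 148: compute 131^(148/q) for q ∈ {2, 37}.
131^74 ≡ 148 (mod 149)  [q = 2: ≢ 1 ✓]
131^4 ≡ 80 (mod 149)  [q = 37: ≢ 1 ✓]
Every test exponent gives a nontrivial residue, hence 131 generates the full group.

Yes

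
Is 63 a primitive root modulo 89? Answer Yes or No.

Yes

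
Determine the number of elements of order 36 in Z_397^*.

φ(397) = 397 − 1 = 396 = 2^2 · 3^2 · 11.
Since (Z/397Z)^× is cyclic of order 396, the number of elements of order d is φ(d) when d | 396 and 0 otherwise.
36 = 2^2 · 3^2 divides 396, and φ(36) = 12.

12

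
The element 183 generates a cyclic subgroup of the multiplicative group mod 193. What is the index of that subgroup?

By Lagrange's theorem, ord_193(183) divides φ(193) = 193 − 1 = 192 = 2^6 · 3.
Divisors of 192: 1, 2, 3, 4, 6, 8, 12, 16, 24, 32, 48, 64, 96, 192.
Compute 183^d (mod 193) for the divisors d until we hit 1:
183^1 ≡ 183 (mod 193)
183^2 ≡ 100 (mod 193)
183^3 ≡ 158 (mod 193)
183^4 ≡ 157 (mod 193)
183^6 ≡ 67 (mod 193)
183^8 ≡ 138 (mod 193)
183^12 ≡ 50 (mod 193)
183^16 ≡ 130 (mod 193)
183^24 ≡ 184 (mod 193)
183^32 ≡ 109 (mod 193)
183^48 ≡ 81 (mod 193)
183^64 ≡ 108 (mod 193)
183^96 ≡ 192 (mod 193)
183^192 ≡ 1 (mod 193) ✓
Thus |⟨183⟩| = ord(183) = 192.
The index is φ(193) / ord(183) = 192 / 192 = 1.

1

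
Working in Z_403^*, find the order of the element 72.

The order of 72 must divide φ(403) = φ(13·31) = (13−1)·(31−1) = 12·30 = 360 = 2^3 · 3^2 · 5.
Divisors of 360: 1, 2, 3, 4, 5, 6, 8, 9, 10, 12, 15, 18, 20, 24, 30, 36, 40, 45, 60, 72, 90, 120, 180, 360.
Check 72^d mod 403 for each divisor in increasing order:
72^1 ≡ 72
72^2 ≡ 348
72^3 ≡ 70
72^4 ≡ 204
72^5 ≡ 180
72^6 ≡ 64
72^8 ≡ 107
72^9 ≡ 47
72^10 ≡ 160
72^12 ≡ 66
72^15 ≡ 187
72^18 ≡ 194
72^20 ≡ 211
72^24 ≡ 326
72^30 ≡ 311
72^36 ≡ 157
72^40 ≡ 191
72^45 ≡ 125
72^60 ≡ 1
The smallest such exponent is 60, so the order of 72 is 60.

60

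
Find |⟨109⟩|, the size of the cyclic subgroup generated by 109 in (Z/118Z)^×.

The order of 109 must divide φ(118) = φ(2)·φ(59) = 1·58 = 58 = 2 · 29.
Divisors of 58: 1, 2, 29, 58.
Evaluate successive powers at the divisors of 58:
109^1 ≡ 109 (mod 118)
109^2 ≡ 81 (mod 118)
109^29 ≡ 117 (mod 118)
109^58 ≡ 1 (mod 118) ✓
So ord_118(109) = 58.

58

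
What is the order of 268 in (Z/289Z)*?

68

ord(268) | φ(289) = φ(17^2) = 17·(17−1) = 272 = 2^4 · 17.
Divisors of 272: 1, 2, 4, 8, 16, 17, 34, 68, 136, 272.
Evaluate successive powers at the divisors of 272:
268^1 ≡ 268 (mod 289)
268^2 ≡ 152 (mod 289)
268^4 ≡ 273 (mod 289)
268^8 ≡ 256 (mod 289)
268^16 ≡ 222 (mod 289)
268^17 ≡ 251 (mod 289)
268^34 ≡ 288 (mod 289)
268^68 ≡ 1 (mod 289) ✓
Therefore the multiplicative order of 268 modulo 289 is 68.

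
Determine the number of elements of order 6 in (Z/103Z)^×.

2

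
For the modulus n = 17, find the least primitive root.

3

φ(17) = 17 − 1 = 16 = 2^4.
Test candidates g = 2, 3, … against the prime factors q ∈ {2} of φ(17): g is a generator iff g^(16/q) ≢ 1 for every such q.
g = 2: 2^8 ≡ 1 — hits 1, so not a primitive root.
g = 3: 3^8 ≡ 16 — none is 1, so 3 is a primitive root.
Hence the least primitive root of 17 is 3.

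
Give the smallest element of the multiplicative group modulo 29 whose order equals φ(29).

2

φ(29) = 29 − 1 = 28 = 2^2 · 7.
g is a primitive root iff g^(28/q) ≢ 1 (mod 29) for each prime q ∈ {2, 7}.
g = 2: 2^14 ≡ 28; 2^4 ≡ 16 — none is 1, so 2 is a primitive root.
The smallest primitive root modulo 29 is 2.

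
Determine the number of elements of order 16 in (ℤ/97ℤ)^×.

8

φ(97) = 97 − 1 = 96 = 2^5 · 3.
In a cyclic group of order 96, there are φ(d) elements of order d for each divisor d of 96, and zero for non-divisors.
16 = 2^4 divides 96, and φ(16) = 8.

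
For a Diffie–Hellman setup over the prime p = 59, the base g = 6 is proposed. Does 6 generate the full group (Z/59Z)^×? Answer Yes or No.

φ(59) = 59 − 1 = 58 = 2 · 29.
It suffices to check that the order of 6 is not a proper divisor of 58: compute 6^(58/q) for q ∈ {2, 29}.
6^29 ≡ 58 (mod 59)  [q = 2: ≢ 1 ✓]
6^2 ≡ 36 (mod 59)  [q = 29: ≢ 1 ✓]
None equal 1, so ord_59(6) = 58: 6 is a primitive root.

Yes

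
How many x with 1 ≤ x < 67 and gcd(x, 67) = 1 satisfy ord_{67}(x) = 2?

1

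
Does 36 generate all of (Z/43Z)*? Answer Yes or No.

No

φ(43) = 43 − 1 = 42 = 2 · 3 · 7.
Test 36^(42/q) mod 43 for each prime factor q of 42:
36^21 ≡ 1 (mod 43)  [q = 2: ≡ 1 ✗]
36^14 ≡ 6 (mod 43)  [q = 3: ≢ 1 ✓]
36^6 ≡ 1 (mod 43)  [q = 7: ≡ 1 ✗]
Since 36^21 ≡ 1, the order of 36 divides 21 < 42, so 36 is not a primitive root.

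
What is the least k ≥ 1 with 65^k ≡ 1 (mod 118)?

The order of 65 must divide φ(118) = φ(2)·φ(59) = 1·58 = 58 = 2 · 29.
Divisors of 58: 1, 2, 29, 58.
Check 65^d mod 118 for each divisor in increasing order:
65^1 ≡ 65 (mod 118)
65^2 ≡ 95 (mod 118)
65^29 ≡ 117 (mod 118)
65^58 ≡ 1 (mod 118) ✓
Therefore the multiplicative order of 65 modulo 118 is 58.

58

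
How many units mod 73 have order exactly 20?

0

φ(73) = 73 − 1 = 72 = 2^3 · 3^2.
Since (Z/73Z)^× is cyclic of order 72, the number of elements of order d is φ(d) when d | 72 and 0 otherwise.
Since 20 ∤ 72, the count is 0.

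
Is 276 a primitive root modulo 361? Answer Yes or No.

Yes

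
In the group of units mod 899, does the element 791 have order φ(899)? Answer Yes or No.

899 = 29 · 31 is a product of two distinct odd primes, so (Z/899Z)^× ≅ (Z/29Z)^× × (Z/31Z)^× is not cyclic.
No primitive root modulo 899 exists; in particular 791 is not one.

No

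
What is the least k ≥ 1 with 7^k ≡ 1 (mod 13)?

12

Since 7 ∈ (Z/13Z)^×, its order divides φ(13) = 13 − 1 = 12 = 2^2 · 3.
Divisors of 12: 1, 2, 3, 4, 6, 12.
Check 7^d mod 13 for each divisor in increasing order:
7^1 ≡ 7
7^2 ≡ 10
7^3 ≡ 5
7^4 ≡ 9
7^6 ≡ 12
7^12 ≡ 1
Hence ord(7) = 12.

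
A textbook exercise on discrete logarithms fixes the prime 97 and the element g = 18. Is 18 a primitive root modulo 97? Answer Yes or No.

φ(97) = 97 − 1 = 96 = 2^5 · 3.
It suffices to check that the order of 18 is not a proper divisor of 96: compute 18^(96/q) for q ∈ {2, 3}.
18^48 ≡ 1 (mod 97)  [q = 2: ≡ 1 ✗]
18^32 ≡ 1 (mod 97)  [q = 3: ≡ 1 ✗]
18^48 ≡ 1 shows ord(18) | 48, strictly less than φ(97); not a primitive root.

No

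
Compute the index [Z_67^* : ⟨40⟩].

6

By Lagrange's theorem, ord_67(40) divides φ(67) = 67 − 1 = 66 = 2 · 3 · 11.
Divisors of 66: 1, 2, 3, 6, 11, 22, 33, 66.
Evaluate successive powers at the divisors of 66:
40^1 ≡ 40
40^2 ≡ 59
40^3 ≡ 15
40^6 ≡ 24
40^11 ≡ 1
Thus |⟨40⟩| = ord(40) = 11.
[(Z/67Z)^× : ⟨40⟩] = 66/11 = 6.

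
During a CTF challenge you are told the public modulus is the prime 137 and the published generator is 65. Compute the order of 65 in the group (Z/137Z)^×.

34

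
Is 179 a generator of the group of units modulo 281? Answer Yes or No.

φ(281) = 281 − 1 = 280 = 2^3 · 5 · 7.
179 is a primitive root mod 281 iff 179^(φ(281)/q) ≢ 1 for every prime q | φ(281), i.e. q ∈ {2, 5, 7}.
179^140 ≡ 280 (mod 281)  [q = 2: ≢ 1 ✓]
179^56 ≡ 86 (mod 281)  [q = 5: ≢ 1 ✓]
179^40 ≡ 1 (mod 281)  [q = 7: ≡ 1 ✗]
179^40 ≡ 1 shows ord(179) | 40, strictly less than φ(281); not a primitive root.

No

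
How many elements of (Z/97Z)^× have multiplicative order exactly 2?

1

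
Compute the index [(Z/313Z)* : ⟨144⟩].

8

Since 144 ∈ (Z/313Z)^×, its order divides φ(313) = 313 − 1 = 312 = 2^3 · 3 · 13.
Divisors of 312: 1, 2, 3, 4, 6, 8, 12, 13, 24, 26, 39, 52, 78, 104, 156, 312.
Evaluate successive powers at the divisors of 312:
144^1 ≡ 144
144^2 ≡ 78
144^3 ≡ 277
144^4 ≡ 137
144^6 ≡ 44
144^8 ≡ 302
144^12 ≡ 58
144^13 ≡ 214
144^24 ≡ 234
144^26 ≡ 98
144^39 ≡ 1
So ord_313(144) = 39, hence |⟨144⟩| = 39.
Index = |(Z/313Z)^×| / |⟨144⟩| = 312 / 39 = 8.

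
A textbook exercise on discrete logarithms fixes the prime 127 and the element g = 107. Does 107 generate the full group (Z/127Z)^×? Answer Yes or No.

No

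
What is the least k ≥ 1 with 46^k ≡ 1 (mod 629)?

144

The order of 46 must divide φ(629) = φ(17·37) = (17−1)·(37−1) = 16·36 = 576 = 2^6 · 3^2.
Divisors of 576: 1, 2, 3, 4, 6, 8, 9, 12, 16, 18, 24, 32, 36, 48, 64, 72, 96, 144, 192, 288, 576.
Check 46^d mod 629 for each divisor in increasing order:
46^1 ≡ 46 (mod 629)
46^2 ≡ 229 (mod 629)
46^3 ≡ 470 (mod 629)
46^4 ≡ 234 (mod 629)
46^6 ≡ 121 (mod 629)
46^8 ≡ 33 (mod 629)
46^9 ≡ 260 (mod 629)
46^12 ≡ 174 (mod 629)
46^16 ≡ 460 (mod 629)
46^18 ≡ 297 (mod 629)
46^24 ≡ 84 (mod 629)
46^32 ≡ 256 (mod 629)
46^36 ≡ 149 (mod 629)
46^48 ≡ 137 (mod 629)
46^64 ≡ 120 (mod 629)
46^72 ≡ 186 (mod 629)
46^96 ≡ 528 (mod 629)
46^144 ≡ 1 (mod 629) ✓
Hence ord(46) = 144.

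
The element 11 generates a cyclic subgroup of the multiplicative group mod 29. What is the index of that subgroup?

1

Since 11 ∈ (Z/29Z)^×, its order divides φ(29) = 29 − 1 = 28 = 2^2 · 7.
Divisors of 28: 1, 2, 4, 7, 14, 28.
Evaluate successive powers at the divisors of 28:
11^1 ≡ 11 (mod 29)
11^2 ≡ 5 (mod 29)
11^4 ≡ 25 (mod 29)
11^7 ≡ 12 (mod 29)
11^14 ≡ 28 (mod 29)
11^28 ≡ 1 (mod 29) ✓
So ord_29(11) = 28, hence |⟨11⟩| = 28.
The index is φ(29) / ord(11) = 28 / 28 = 1.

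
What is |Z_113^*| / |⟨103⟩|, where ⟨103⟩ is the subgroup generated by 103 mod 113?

1

Since 103 ∈ (Z/113Z)^×, its order divides φ(113) = 113 − 1 = 112 = 2^4 · 7.
Divisors of 112: 1, 2, 4, 7, 8, 14, 16, 28, 56, 112.
Evaluate successive powers at the divisors of 112:
103^1 ≡ 103 (mod 113)
103^2 ≡ 100 (mod 113)
103^4 ≡ 56 (mod 113)
103^7 ≡ 48 (mod 113)
103^8 ≡ 85 (mod 113)
103^14 ≡ 44 (mod 113)
103^16 ≡ 106 (mod 113)
103^28 ≡ 15 (mod 113)
103^56 ≡ 112 (mod 113)
103^112 ≡ 1 (mod 113) ✓
So ord_113(103) = 112, hence |⟨103⟩| = 112.
[(Z/113Z)^× : ⟨103⟩] = 112/112 = 1.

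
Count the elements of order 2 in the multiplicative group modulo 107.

1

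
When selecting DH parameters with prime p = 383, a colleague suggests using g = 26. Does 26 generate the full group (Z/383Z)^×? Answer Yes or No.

Yes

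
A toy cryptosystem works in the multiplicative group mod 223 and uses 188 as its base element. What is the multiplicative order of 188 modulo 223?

Since 188 ∈ (Z/223Z)^×, its order divides φ(223) = 223 − 1 = 222 = 2 · 3 · 37.
Divisors of 222: 1, 2, 3, 6, 37, 74, 111, 222.
Test each divisor d:
188^1 ≡ 188 (mod 223)
188^2 ≡ 110 (mod 223)
188^3 ≡ 164 (mod 223)
188^6 ≡ 136 (mod 223)
188^37 ≡ 183 (mod 223)
188^74 ≡ 39 (mod 223)
188^111 ≡ 1 (mod 223) ✓
Hence ord(188) = 111.

111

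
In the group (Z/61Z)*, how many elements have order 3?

2

φ(61) = 61 − 1 = 60 = 2^2 · 3 · 5.
(Z/61Z)^× is cyclic (|G| = 60); a cyclic group of order m has exactly φ(d) elements of each order d | m, and none otherwise.
3 | 60, and φ(3) = 3 − 1 = 2.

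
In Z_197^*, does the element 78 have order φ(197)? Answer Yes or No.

Yes

φ(197) = 197 − 1 = 196 = 2^2 · 7^2.
78 is a primitive root mod 197 iff 78^(φ(197)/q) ≢ 1 for every prime q | φ(197), i.e. q ∈ {2, 7}.
78^98 ≡ 196 (mod 197)  [q = 2: ≢ 1 ✓]
78^28 ≡ 164 (mod 197)  [q = 7: ≢ 1 ✓]
All checks pass, so 78 has order 196 and is a primitive root modulo 197.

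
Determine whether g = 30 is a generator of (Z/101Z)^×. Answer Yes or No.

φ(101) = 101 − 1 = 100 = 2^2 · 5^2.
30 is a primitive root mod 101 iff 30^(φ(101)/q) ≢ 1 for every prime q | φ(101), i.e. q ∈ {2, 5}.
30^50 ≡ 1 (mod 101)  [q = 2: ≡ 1 ✗]
30^20 ≡ 84 (mod 101)  [q = 5: ≢ 1 ✓]
30^50 ≡ 1 shows ord(30) | 50, strictly less than φ(101); not a primitive root.

No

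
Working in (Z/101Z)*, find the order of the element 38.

100

ord(38) | φ(101) = 101 − 1 = 100 = 2^2 · 5^2.
Divisors of 100: 1, 2, 4, 5, 10, 20, 25, 50, 100.
Test each divisor d:
38^1 ≡ 38 (mod 101)
38^2 ≡ 30 (mod 101)
38^4 ≡ 92 (mod 101)
38^5 ≡ 62 (mod 101)
38^10 ≡ 6 (mod 101)
38^20 ≡ 36 (mod 101)
38^25 ≡ 10 (mod 101)
38^50 ≡ 100 (mod 101)
38^100 ≡ 1 (mod 101) ✓
The smallest such exponent is 100, so the order of 38 is 100.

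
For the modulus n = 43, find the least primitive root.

3

φ(43) = 43 − 1 = 42 = 2 · 3 · 7.
g is a primitive root iff g^(42/q) ≢ 1 (mod 43) for each prime q ∈ {2, 3, 7}.
g = 2: 2^21 ≡ 42; 2^14 ≡ 1 — hits 1, so not a primitive root.
g = 3: 3^21 ≡ 42; 3^14 ≡ 36; 3^6 ≡ 41 — none is 1, so 3 is a primitive root.
The smallest primitive root modulo 43 is 3.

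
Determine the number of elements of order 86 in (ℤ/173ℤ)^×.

42

φ(173) = 173 − 1 = 172 = 2^2 · 43.
Since (Z/173Z)^× is cyclic of order 172, the number of elements of order d is φ(d) when d | 172 and 0 otherwise.
86 = 2 · 43 divides 172, and φ(86) = 42.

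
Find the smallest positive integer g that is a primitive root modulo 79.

3

φ(79) = 79 − 1 = 78 = 2 · 3 · 13.
Test candidates g = 2, 3, … against the prime factors q ∈ {2, 3, 13} of φ(79): g is a generator iff g^(78/q) ≢ 1 for every such q.
g = 2: 2^39 ≡ 1 — hits 1, so not a primitive root.
g = 3: 3^39 ≡ 78; 3^26 ≡ 23; 3^6 ≡ 18 — none is 1, so 3 is a primitive root.
The smallest primitive root modulo 79 is 3.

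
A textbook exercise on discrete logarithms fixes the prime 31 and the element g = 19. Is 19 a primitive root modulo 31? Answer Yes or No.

No

φ(31) = 31 − 1 = 30 = 2 · 3 · 5.
An element g generates (Z/31Z)^× iff g^(30/q) ≢ 1 (mod 31) for each prime q ∈ {2, 3, 5}.
19^15 ≡ 1 (mod 31)  [q = 2: ≡ 1 ✗]
19^10 ≡ 25 (mod 31)  [q = 3: ≢ 1 ✓]
19^6 ≡ 2 (mod 31)  [q = 5: ≢ 1 ✓]
Since 19^15 ≡ 1, the order of 19 divides 15 < 30, so 19 is not a primitive root.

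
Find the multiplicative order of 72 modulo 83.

82

ord(72) | φ(83) = 83 − 1 = 82 = 2 · 41.
Divisors of 82: 1, 2, 41, 82.
Evaluate successive powers at the divisors of 82:
72^1 ≡ 72 (mod 83)
72^2 ≡ 38 (mod 83)
72^41 ≡ 82 (mod 83)
72^82 ≡ 1 (mod 83) ✓
Hence ord(72) = 82.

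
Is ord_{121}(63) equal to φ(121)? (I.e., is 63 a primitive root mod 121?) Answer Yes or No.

Yes

φ(121) = φ(11^2) = 11·(11−1) = 110 = 2 · 5 · 11.
It suffices to check that the order of 63 is not a proper divisor of 110: compute 63^(110/q) for q ∈ {2, 5, 11}.
63^55 ≡ 120 (mod 121)  [q = 2: ≢ 1 ✓]
63^22 ≡ 9 (mod 121)  [q = 5: ≢ 1 ✓]
63^10 ≡ 23 (mod 121)  [q = 11: ≢ 1 ✓]
Every test exponent gives a nontrivial residue, hence 63 generates the full group.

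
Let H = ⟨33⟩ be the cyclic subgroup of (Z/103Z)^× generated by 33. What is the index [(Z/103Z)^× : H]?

2

Since 33 ∈ (Z/103Z)^×, its order divides φ(103) = 103 − 1 = 102 = 2 · 3 · 17.
Divisors of 102: 1, 2, 3, 6, 17, 34, 51, 102.
Evaluate successive powers at the divisors of 102:
33^1 ≡ 33 (mod 103)
33^2 ≡ 59 (mod 103)
33^3 ≡ 93 (mod 103)
33^6 ≡ 100 (mod 103)
33^17 ≡ 46 (mod 103)
33^34 ≡ 56 (mod 103)
33^51 ≡ 1 (mod 103) ✓
The order of 33 is 51, so the subgroup it generates has 51 elements.
Index = |(Z/103Z)^×| / |⟨33⟩| = 102 / 51 = 2.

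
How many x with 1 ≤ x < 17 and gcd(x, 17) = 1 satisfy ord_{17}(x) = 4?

φ(17) = 17 − 1 = 16 = 2^4.
(Z/17Z)^× is cyclic (|G| = 16); a cyclic group of order m has exactly φ(d) elements of each order d | m, and none otherwise.
4 = 2^2 divides 16, and φ(4) = 2.

2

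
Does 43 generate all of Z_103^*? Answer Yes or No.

φ(103) = 103 − 1 = 102 = 2 · 3 · 17.
An element g generates (Z/103Z)^× iff g^(102/q) ≢ 1 (mod 103) for each prime q ∈ {2, 3, 17}.
43^51 ≡ 102 (mod 103)  [q = 2: ≢ 1 ✓]
43^34 ≡ 46 (mod 103)  [q = 3: ≢ 1 ✓]
43^6 ≡ 81 (mod 103)  [q = 17: ≢ 1 ✓]
Every test exponent gives a nontrivial residue, hence 43 generates the full group.

Yes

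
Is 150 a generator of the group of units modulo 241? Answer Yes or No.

φ(241) = 241 − 1 = 240 = 2^4 · 3 · 5.
It suffices to check that the order of 150 is not a proper divisor of 240: compute 150^(240/q) for q ∈ {2, 3, 5}.
150^120 ≡ 1 (mod 241)  [q = 2: ≡ 1 ✗]
150^80 ≡ 1 (mod 241)  [q = 3: ≡ 1 ✗]
150^48 ≡ 205 (mod 241)  [q = 5: ≢ 1 ✓]
The check at q = 2 fails, so 150 generates a proper subgroup.

No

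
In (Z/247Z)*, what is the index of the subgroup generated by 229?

The order of 229 must divide φ(247) = φ(13·19) = (13−1)·(19−1) = 12·18 = 216 = 2^3 · 3^3.
Divisors of 216: 1, 2, 3, 4, 6, 8, 9, 12, 18, 24, 27, 36, 54, 72, 108, 216.
Compute 229^d (mod 247) for the divisors d until we hit 1:
229^1 ≡ 229 (mod 247)
229^2 ≡ 77 (mod 247)
229^3 ≡ 96 (mod 247)
229^4 ≡ 1 (mod 247) ✓
So ord_247(229) = 4, hence |⟨229⟩| = 4.
[(Z/247Z)^× : ⟨229⟩] = 216/4 = 54.

54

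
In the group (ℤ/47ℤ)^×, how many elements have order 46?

22

φ(47) = 47 − 1 = 46 = 2 · 23.
(Z/47Z)^× is cyclic (|G| = 46); a cyclic group of order m has exactly φ(d) elements of each order d | m, and none otherwise.
46 = 2 · 23 divides 46, and φ(46) = 22.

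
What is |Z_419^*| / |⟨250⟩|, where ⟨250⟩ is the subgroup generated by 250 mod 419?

19

The order of 250 must divide φ(419) = 419 − 1 = 418 = 2 · 11 · 19.
Divisors of 418: 1, 2, 11, 19, 22, 38, 209, 418.
Test each divisor d:
250^1 ≡ 250 (mod 419)
250^2 ≡ 69 (mod 419)
250^11 ≡ 418 (mod 419)
250^19 ≡ 360 (mod 419)
250^22 ≡ 1 (mod 419) ✓
The order of 250 is 22, so the subgroup it generates has 22 elements.
Index = |(Z/419Z)^×| / |⟨250⟩| = 418 / 22 = 19.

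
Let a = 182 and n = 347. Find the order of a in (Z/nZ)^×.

173

Since 182 ∈ (Z/347Z)^×, its order divides φ(347) = 347 − 1 = 346 = 2 · 173.
Divisors of 346: 1, 2, 173, 346.
Test each divisor d:
182^1 ≡ 182
182^2 ≡ 159
182^173 ≡ 1
So ord_347(182) = 173.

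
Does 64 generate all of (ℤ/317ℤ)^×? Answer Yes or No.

φ(317) = 317 − 1 = 316 = 2^2 · 79.
Test 64^(316/q) mod 317 for each prime factor q of 316:
64^158 ≡ 1 (mod 317)  [q = 2: ≡ 1 ✗]
64^4 ≡ 308 (mod 317)  [q = 79: ≢ 1 ✓]
Since 64^158 ≡ 1, the order of 64 divides 158 < 316, so 64 is not a primitive root.

No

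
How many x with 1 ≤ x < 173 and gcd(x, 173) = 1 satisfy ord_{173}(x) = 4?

2

φ(173) = 173 − 1 = 172 = 2^2 · 43.
In a cyclic group of order 172, there are φ(d) elements of order d for each divisor d of 172, and zero for non-divisors.
4 = 2^2 divides 172, and φ(4) = 2.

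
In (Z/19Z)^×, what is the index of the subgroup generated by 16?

2

ord(16) | φ(19) = 19 − 1 = 18 = 2 · 3^2.
Divisors of 18: 1, 2, 3, 6, 9, 18.
Evaluate successive powers at the divisors of 18:
16^1 ≡ 16 (mod 19)
16^2 ≡ 9 (mod 19)
16^3 ≡ 11 (mod 19)
16^6 ≡ 7 (mod 19)
16^9 ≡ 1 (mod 19) ✓
Thus |⟨16⟩| = ord(16) = 9.
The index is φ(19) / ord(16) = 18 / 9 = 2.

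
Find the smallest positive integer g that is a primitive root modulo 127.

3

φ(127) = 127 − 1 = 126 = 2 · 3^2 · 7.
g is a primitive root iff g^(126/q) ≢ 1 (mod 127) for each prime q ∈ {2, 3, 7}.
g = 2: 2^63 ≡ 1 — hits 1, so not a primitive root.
g = 3: 3^63 ≡ 126; 3^42 ≡ 107; 3^18 ≡ 4 — none is 1, so 3 is a primitive root.
Hence the least primitive root of 127 is 3.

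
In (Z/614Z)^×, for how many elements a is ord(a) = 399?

φ(614) = φ(2)·φ(307) = 1·306 = 306 = 2 · 3^2 · 17.
Since (Z/614Z)^× is cyclic of order 306, the number of elements of order d is φ(d) when d | 306 and 0 otherwise.
Here 306 is not a multiple of 399, so there are no elements of order 399.

0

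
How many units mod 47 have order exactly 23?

22

φ(47) = 47 − 1 = 46 = 2 · 23.
Since (Z/47Z)^× is cyclic of order 46, the number of elements of order d is φ(d) when d | 46 and 0 otherwise.
23 | 46, and φ(23) = 23 − 1 = 22.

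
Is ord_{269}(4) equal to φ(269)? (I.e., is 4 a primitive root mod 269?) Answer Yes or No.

φ(269) = 269 − 1 = 268 = 2^2 · 67.
Test 4^(268/q) mod 269 for each prime factor q of 268:
4^134 ≡ 1 (mod 269)  [q = 2: ≡ 1 ✗]
4^4 ≡ 256 (mod 269)  [q = 67: ≢ 1 ✓]
4^134 ≡ 1 shows ord(4) | 134, strictly less than φ(269); not a primitive root.

No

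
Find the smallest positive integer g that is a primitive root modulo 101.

φ(101) = 101 − 1 = 100 = 2^2 · 5^2.
Test candidates g = 2, 3, … against the prime factors q ∈ {2, 5} of φ(101): g is a generator iff g^(100/q) ≢ 1 for every such q.
g = 2: 2^50 ≡ 100; 2^20 ≡ 95 — none is 1, so 2 is a primitive root.
Hence the least primitive root of 101 is 2.

2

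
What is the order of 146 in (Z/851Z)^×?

396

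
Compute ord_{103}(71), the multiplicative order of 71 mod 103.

The order of 71 must divide φ(103) = 103 − 1 = 102 = 2 · 3 · 17.
Divisors of 102: 1, 2, 3, 6, 17, 34, 51, 102.
Evaluate successive powers at the divisors of 102:
71^1 ≡ 71 (mod 103)
71^2 ≡ 97 (mod 103)
71^3 ≡ 89 (mod 103)
71^6 ≡ 93 (mod 103)
71^17 ≡ 57 (mod 103)
71^34 ≡ 56 (mod 103)
71^51 ≡ 102 (mod 103)
71^102 ≡ 1 (mod 103) ✓
The smallest such exponent is 102, so the order of 71 is 102.

102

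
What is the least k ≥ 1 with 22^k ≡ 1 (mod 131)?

Since 22 ∈ (Z/131Z)^×, its order divides φ(131) = 131 − 1 = 130 = 2 · 5 · 13.
Divisors of 130: 1, 2, 5, 10, 13, 26, 65, 130.
Check 22^d mod 131 for each divisor in increasing order:
22^1 ≡ 22 (mod 131)
22^2 ≡ 91 (mod 131)
22^5 ≡ 92 (mod 131)
22^10 ≡ 80 (mod 131)
22^13 ≡ 78 (mod 131)
22^26 ≡ 58 (mod 131)
22^65 ≡ 130 (mod 131)
22^130 ≡ 1 (mod 131) ✓
Hence ord(22) = 130.

130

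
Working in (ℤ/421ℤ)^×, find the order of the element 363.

105

By Lagrange's theorem, ord_421(363) divides φ(421) = 421 − 1 = 420 = 2^2 · 3 · 5 · 7.
Divisors of 420: 1, 2, 3, 4, 5, 6, 7, 10, 12, 14, 15, 20, 21, 28, 30, 35, 42, 60, 70, 84, 105, 140, 210, 420.
Check 363^d mod 421 for each divisor in increasing order:
363^1 ≡ 363 (mod 421)
363^2 ≡ 417 (mod 421)
363^3 ≡ 232 (mod 421)
363^4 ≡ 16 (mod 421)
363^5 ≡ 335 (mod 421)
363^6 ≡ 357 (mod 421)
363^7 ≡ 344 (mod 421)
363^10 ≡ 239 (mod 421)
363^12 ≡ 307 (mod 421)
363^14 ≡ 35 (mod 421)
363^15 ≡ 75 (mod 421)
363^20 ≡ 286 (mod 421)
363^21 ≡ 252 (mod 421)
363^28 ≡ 383 (mod 421)
363^30 ≡ 152 (mod 421)
363^35 ≡ 400 (mod 421)
363^42 ≡ 354 (mod 421)
363^60 ≡ 370 (mod 421)
363^70 ≡ 20 (mod 421)
363^84 ≡ 279 (mod 421)
363^105 ≡ 1 (mod 421) ✓
The smallest such exponent is 105, so the order of 363 is 105.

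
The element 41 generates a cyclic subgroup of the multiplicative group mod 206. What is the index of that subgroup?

2

ord(41) | φ(206) = φ(2)·φ(103) = 1·102 = 102 = 2 · 3 · 17.
Divisors of 102: 1, 2, 3, 6, 17, 34, 51, 102.
Check 41^d mod 206 for each divisor in increasing order:
41^1 ≡ 41 (mod 206)
41^2 ≡ 33 (mod 206)
41^3 ≡ 117 (mod 206)
41^6 ≡ 93 (mod 206)
41^17 ≡ 159 (mod 206)
41^34 ≡ 149 (mod 206)
41^51 ≡ 1 (mod 206) ✓
Thus |⟨41⟩| = ord(41) = 51.
[(Z/206Z)^× : ⟨41⟩] = 102/51 = 2.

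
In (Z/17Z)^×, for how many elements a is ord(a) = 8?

4

φ(17) = 17 − 1 = 16 = 2^4.
(Z/17Z)^× is cyclic (|G| = 16); a cyclic group of order m has exactly φ(d) elements of each order d | m, and none otherwise.
8 = 2^3 divides 16, and φ(8) = 4.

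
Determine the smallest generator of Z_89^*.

3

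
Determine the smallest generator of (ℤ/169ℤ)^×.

2

φ(169) = φ(13^2) = 13·(13−1) = 156 = 2^2 · 3 · 13.
Test candidates g = 2, 3, … against the prime factors q ∈ {2, 3, 13} of φ(169): g is a generator iff g^(156/q) ≢ 1 for every such q.
g = 2: 2^78 ≡ 168; 2^52 ≡ 146; 2^12 ≡ 40 — none is 1, so 2 is a primitive root.
So 2 is the smallest generator of (Z/169Z)^×.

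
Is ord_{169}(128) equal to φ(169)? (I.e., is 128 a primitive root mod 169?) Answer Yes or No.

Yes

φ(169) = φ(13^2) = 13·(13−1) = 156 = 2^2 · 3 · 13.
Test 128^(156/q) mod 169 for each prime factor q of 156:
128^78 ≡ 168 (mod 169)  [q = 2: ≢ 1 ✓]
128^52 ≡ 146 (mod 169)  [q = 3: ≢ 1 ✓]
128^12 ≡ 105 (mod 169)  [q = 13: ≢ 1 ✓]
All checks pass, so 128 has order 156 and is a primitive root modulo 169.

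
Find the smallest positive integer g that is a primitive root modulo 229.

φ(229) = 229 − 1 = 228 = 2^2 · 3 · 19.
g is a primitive root iff g^(228/q) ≢ 1 (mod 229) for each prime q ∈ {2, 3, 19}.
g = 2: 2^114 ≡ 228; 2^76 ≡ 1 — hits 1, so not a primitive root.
g = 3: 3^114 ≡ 1 — hits 1, so not a primitive root.
g = 4: 4^114 ≡ 1 — hits 1, so not a primitive root.
g = 5: 5^114 ≡ 1 — hits 1, so not a primitive root.
g = 6: 6^114 ≡ 228; 6^76 ≡ 134; 6^12 ≡ 165 — none is 1, so 6 is a primitive root.
Hence the least primitive root of 229 is 6.

6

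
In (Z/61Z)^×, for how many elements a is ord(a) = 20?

φ(61) = 61 − 1 = 60 = 2^2 · 3 · 5.
Since (Z/61Z)^× is cyclic of order 60, the number of elements of order d is φ(d) when d | 60 and 0 otherwise.
20 = 2^2 · 5 divides 60, and φ(20) = 8.

8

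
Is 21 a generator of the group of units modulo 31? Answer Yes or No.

Yes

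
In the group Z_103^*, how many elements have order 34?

16

φ(103) = 103 − 1 = 102 = 2 · 3 · 17.
In a cyclic group of order 102, there are φ(d) elements of order d for each divisor d of 102, and zero for non-divisors.
34 = 2 · 17 divides 102, and φ(34) = 16.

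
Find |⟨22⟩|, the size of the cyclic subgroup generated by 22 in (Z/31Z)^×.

30

The order of 22 must divide φ(31) = 31 − 1 = 30 = 2 · 3 · 5.
Divisors of 30: 1, 2, 3, 5, 6, 10, 15, 30.
Compute 22^d (mod 31) for the divisors d until we hit 1:
22^1 ≡ 22 (mod 31)
22^2 ≡ 19 (mod 31)
22^3 ≡ 15 (mod 31)
22^5 ≡ 6 (mod 31)
22^6 ≡ 8 (mod 31)
22^10 ≡ 5 (mod 31)
22^15 ≡ 30 (mod 31)
22^30 ≡ 1 (mod 31) ✓
Therefore the multiplicative order of 22 modulo 31 is 30.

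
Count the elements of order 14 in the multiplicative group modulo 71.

6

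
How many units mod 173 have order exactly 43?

42

φ(173) = 173 − 1 = 172 = 2^2 · 43.
In a cyclic group of order 172, there are φ(d) elements of order d for each divisor d of 172, and zero for non-divisors.
43 | 172, and φ(43) = 43 − 1 = 42.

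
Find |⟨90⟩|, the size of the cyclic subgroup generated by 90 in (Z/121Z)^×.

110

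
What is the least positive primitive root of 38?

3

φ(38) = φ(2)·φ(19) = 1·18 = 18 = 2 · 3^2.
Test candidates g = 2, 3, … against the prime factors q ∈ {2, 3} of φ(38): g is a generator iff g^(18/q) ≢ 1 for every such q.
g = 2: gcd(2, 38) = 2 > 1, not a unit — skip.
g = 3: 3^9 ≡ 37; 3^6 ≡ 7 — none is 1, so 3 is a primitive root.
The smallest primitive root modulo 38 is 3.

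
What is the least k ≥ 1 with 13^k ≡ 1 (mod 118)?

By Lagrange's theorem, ord_118(13) divides φ(118) = φ(2)·φ(59) = 1·58 = 58 = 2 · 29.
Divisors of 58: 1, 2, 29, 58.
Evaluate successive powers at the divisors of 58:
13^1 ≡ 13 (mod 118)
13^2 ≡ 51 (mod 118)
13^29 ≡ 117 (mod 118)
13^58 ≡ 1 (mod 118) ✓
The smallest such exponent is 58, so the order of 13 is 58.

58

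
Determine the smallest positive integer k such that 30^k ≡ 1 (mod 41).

40

The order of 30 must divide φ(41) = 41 − 1 = 40 = 2^3 · 5.
Divisors of 40: 1, 2, 4, 5, 8, 10, 20, 40.
Test each divisor d:
30^1 ≡ 30 (mod 41)
30^2 ≡ 39 (mod 41)
30^4 ≡ 4 (mod 41)
30^5 ≡ 38 (mod 41)
30^8 ≡ 16 (mod 41)
30^10 ≡ 9 (mod 41)
30^20 ≡ 40 (mod 41)
30^40 ≡ 1 (mod 41) ✓
Therefore the multiplicative order of 30 modulo 41 is 40.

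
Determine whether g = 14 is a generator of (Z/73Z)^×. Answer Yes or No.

Yes

φ(73) = 73 − 1 = 72 = 2^3 · 3^2.
Test 14^(72/q) mod 73 for each prime factor q of 72:
14^36 ≡ 72 (mod 73)  [q = 2: ≢ 1 ✓]
14^24 ≡ 64 (mod 73)  [q = 3: ≢ 1 ✓]
None equal 1, so ord_73(14) = 72: 14 is a primitive root.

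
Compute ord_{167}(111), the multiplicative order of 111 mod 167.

166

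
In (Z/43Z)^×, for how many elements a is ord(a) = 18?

0

φ(43) = 43 − 1 = 42 = 2 · 3 · 7.
In a cyclic group of order 42, there are φ(d) elements of order d for each divisor d of 42, and zero for non-divisors.
Here 42 is not a multiple of 18, so there are no elements of order 18.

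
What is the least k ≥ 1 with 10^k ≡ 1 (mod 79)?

13

The order of 10 must divide φ(79) = 79 − 1 = 78 = 2 · 3 · 13.
Divisors of 78: 1, 2, 3, 6, 13, 26, 39, 78.
Test each divisor d:
10^1 ≡ 10
10^2 ≡ 21
10^3 ≡ 52
10^6 ≡ 18
10^13 ≡ 1
So ord_79(10) = 13.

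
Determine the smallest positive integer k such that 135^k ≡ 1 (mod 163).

ord(135) | φ(163) = 163 − 1 = 162 = 2 · 3^4.
Divisors of 162: 1, 2, 3, 6, 9, 18, 27, 54, 81, 162.
Check 135^d mod 163 for each divisor in increasing order:
135^1 ≡ 135 (mod 163)
135^2 ≡ 132 (mod 163)
135^3 ≡ 53 (mod 163)
135^6 ≡ 38 (mod 163)
135^9 ≡ 58 (mod 163)
135^18 ≡ 104 (mod 163)
135^27 ≡ 1 (mod 163) ✓
The smallest such exponent is 27, so the order of 135 is 27.

27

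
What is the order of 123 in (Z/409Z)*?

102

The order of 123 must divide φ(409) = 409 − 1 = 408 = 2^3 · 3 · 17.
Divisors of 408: 1, 2, 3, 4, 6, 8, 12, 17, 24, 34, 51, 68, 102, 136, 204, 408.
Check 123^d mod 409 for each divisor in increasing order:
123^1 ≡ 123
123^2 ≡ 405
123^3 ≡ 326
123^4 ≡ 16
123^6 ≡ 345
123^8 ≡ 256
123^12 ≡ 6
123^17 ≡ 356
123^24 ≡ 36
123^34 ≡ 355
123^51 ≡ 408
123^68 ≡ 53
123^102 ≡ 1
So ord_409(123) = 102.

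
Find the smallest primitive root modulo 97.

φ(97) = 97 − 1 = 96 = 2^5 · 3.
g is a primitive root iff g^(96/q) ≢ 1 (mod 97) for each prime q ∈ {2, 3}.
g = 2: 2^48 ≡ 1 — hits 1, so not a primitive root.
g = 3: 3^48 ≡ 1 — hits 1, so not a primitive root.
g = 4: 4^48 ≡ 1 — hits 1, so not a primitive root.
g = 5: 5^48 ≡ 96; 5^32 ≡ 35 — none is 1, so 5 is a primitive root.
So 5 is the smallest generator of (Z/97Z)^×.

5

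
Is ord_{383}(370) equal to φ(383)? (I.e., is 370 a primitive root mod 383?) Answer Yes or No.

No

φ(383) = 383 − 1 = 382 = 2 · 191.
An element g generates (Z/383Z)^× iff g^(382/q) ≢ 1 (mod 383) for each prime q ∈ {2, 191}.
370^191 ≡ 1 (mod 383)  [q = 2: ≡ 1 ✗]
370^2 ≡ 169 (mod 383)  [q = 191: ≢ 1 ✓]
370^191 ≡ 1 shows ord(370) | 191, strictly less than φ(383); not a primitive root.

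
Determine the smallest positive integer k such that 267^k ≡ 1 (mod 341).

The order of 267 must divide φ(341) = φ(11·31) = (11−1)·(31−1) = 10·30 = 300 = 2^2 · 3 · 5^2.
Divisors of 300: 1, 2, 3, 4, 5, 6, 10, 12, 15, 20, 25, 30, 50, 60, 75, 100, 150, 300.
Evaluate successive powers at the divisors of 300:
267^1 ≡ 267
267^2 ≡ 20
267^3 ≡ 225
267^4 ≡ 59
267^5 ≡ 67
267^6 ≡ 157
267^10 ≡ 56
267^12 ≡ 97
267^15 ≡ 1
The smallest such exponent is 15, so the order of 267 is 15.

15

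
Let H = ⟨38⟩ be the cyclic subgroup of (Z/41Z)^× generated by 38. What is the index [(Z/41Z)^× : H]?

ord(38) | φ(41) = 41 − 1 = 40 = 2^3 · 5.
Divisors of 40: 1, 2, 4, 5, 8, 10, 20, 40.
Check 38^d mod 41 for each divisor in increasing order:
38^1 ≡ 38 (mod 41)
38^2 ≡ 9 (mod 41)
38^4 ≡ 40 (mod 41)
38^5 ≡ 3 (mod 41)
38^8 ≡ 1 (mod 41) ✓
So ord_41(38) = 8, hence |⟨38⟩| = 8.
The index is φ(41) / ord(38) = 40 / 8 = 5.

5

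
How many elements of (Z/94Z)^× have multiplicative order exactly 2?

φ(94) = φ(2)·φ(47) = 1·46 = 46 = 2 · 23.
Since (Z/94Z)^× is cyclic of order 46, the number of elements of order d is φ(d) when d | 46 and 0 otherwise.
2 | 46, and φ(2) = 2 − 1 = 1.

1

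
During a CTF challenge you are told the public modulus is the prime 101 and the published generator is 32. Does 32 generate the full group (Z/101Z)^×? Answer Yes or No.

No

φ(101) = 101 − 1 = 100 = 2^2 · 5^2.
Test 32^(100/q) mod 101 for each prime factor q of 100:
32^50 ≡ 100 (mod 101)  [q = 2: ≢ 1 ✓]
32^20 ≡ 1 (mod 101)  [q = 5: ≡ 1 ✗]
32^20 ≡ 1 shows ord(32) | 20, strictly less than φ(101); not a primitive root.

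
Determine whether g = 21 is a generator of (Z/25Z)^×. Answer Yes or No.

φ(25) = φ(5^2) = 5·(5−1) = 20 = 2^2 · 5.
An element g generates (Z/25Z)^× iff g^(20/q) ≢ 1 (mod 25) for each prime q ∈ {2, 5}.
21^10 ≡ 1 (mod 25)  [q = 2: ≡ 1 ✗]
21^4 ≡ 6 (mod 25)  [q = 5: ≢ 1 ✓]
The check at q = 2 fails, so 21 generates a proper subgroup.

No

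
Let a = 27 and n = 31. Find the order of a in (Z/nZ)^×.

The order of 27 must divide φ(31) = 31 − 1 = 30 = 2 · 3 · 5.
Divisors of 30: 1, 2, 3, 5, 6, 10, 15, 30.
Check 27^d mod 31 for each divisor in increasing order:
27^1 ≡ 27 (mod 31)
27^2 ≡ 16 (mod 31)
27^3 ≡ 29 (mod 31)
27^5 ≡ 30 (mod 31)
27^6 ≡ 4 (mod 31)
27^10 ≡ 1 (mod 31) ✓
Therefore the multiplicative order of 27 modulo 31 is 10.

10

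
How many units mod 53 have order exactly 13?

12

φ(53) = 53 − 1 = 52 = 2^2 · 13.
(Z/53Z)^× is cyclic (|G| = 52); a cyclic group of order m has exactly φ(d) elements of each order d | m, and none otherwise.
13 | 52, and φ(13) = 13 − 1 = 12.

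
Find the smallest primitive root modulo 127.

φ(127) = 127 − 1 = 126 = 2 · 3^2 · 7.
Test candidates g = 2, 3, … against the prime factors q ∈ {2, 3, 7} of φ(127): g is a generator iff g^(126/q) ≢ 1 for every such q.
g = 2: 2^63 ≡ 1 — hits 1, so not a primitive root.
g = 3: 3^63 ≡ 126; 3^42 ≡ 107; 3^18 ≡ 4 — none is 1, so 3 is a primitive root.
Hence the least primitive root of 127 is 3.

3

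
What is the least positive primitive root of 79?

3

φ(79) = 79 − 1 = 78 = 2 · 3 · 13.
Test candidates g = 2, 3, … against the prime factors q ∈ {2, 3, 13} of φ(79): g is a generator iff g^(78/q) ≢ 1 for every such q.
g = 2: 2^39 ≡ 1 — hits 1, so not a primitive root.
g = 3: 3^39 ≡ 78; 3^26 ≡ 23; 3^6 ≡ 18 — none is 1, so 3 is a primitive root.
Hence the least primitive root of 79 is 3.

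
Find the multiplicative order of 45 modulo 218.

Since 45 ∈ (Z/218Z)^×, its order divides φ(218) = φ(2)·φ(109) = 1·108 = 108 = 2^2 · 3^3.
Divisors of 108: 1, 2, 3, 4, 6, 9, 12, 18, 27, 36, 54, 108.
Check 45^d mod 218 for each divisor in increasing order:
45^1 ≡ 45
45^2 ≡ 63
45^3 ≡ 1
The smallest such exponent is 3, so the order of 45 is 3.

3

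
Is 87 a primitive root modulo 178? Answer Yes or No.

φ(178) = φ(2)·φ(89) = 1·88 = 88 = 2^3 · 11.
87 is a primitive root mod 178 iff 87^(φ(178)/q) ≢ 1 for every prime q | φ(178), i.e. q ∈ {2, 11}.
87^44 ≡ 1 (mod 178)  [q = 2: ≡ 1 ✗]
87^8 ≡ 167 (mod 178)  [q = 11: ≢ 1 ✓]
The check at q = 2 fails, so 87 generates a proper subgroup.

No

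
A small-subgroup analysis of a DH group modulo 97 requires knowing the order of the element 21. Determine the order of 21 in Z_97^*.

96

By Lagrange's theorem, ord_97(21) divides φ(97) = 97 − 1 = 96 = 2^5 · 3.
Divisors of 96: 1, 2, 3, 4, 6, 8, 12, 16, 24, 32, 48, 96.
Check 21^d mod 97 for each divisor in increasing order:
21^1 ≡ 21
21^2 ≡ 53
21^3 ≡ 46
21^4 ≡ 93
21^6 ≡ 79
21^8 ≡ 16
21^12 ≡ 33
21^16 ≡ 62
21^24 ≡ 22
21^32 ≡ 61
21^48 ≡ 96
21^96 ≡ 1
The smallest such exponent is 96, so the order of 21 is 96.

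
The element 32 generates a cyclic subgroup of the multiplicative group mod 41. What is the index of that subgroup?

ord(32) | φ(41) = 41 − 1 = 40 = 2^3 · 5.
Divisors of 40: 1, 2, 4, 5, 8, 10, 20, 40.
Test each divisor d:
32^1 ≡ 32
32^2 ≡ 40
32^4 ≡ 1
So ord_41(32) = 4, hence |⟨32⟩| = 4.
Index = |(Z/41Z)^×| / |⟨32⟩| = 40 / 4 = 10.

10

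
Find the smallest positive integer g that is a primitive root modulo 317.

φ(317) = 317 − 1 = 316 = 2^2 · 79.
Test candidates g = 2, 3, … against the prime factors q ∈ {2, 79} of φ(317): g is a generator iff g^(316/q) ≢ 1 for every such q.
g = 2: 2^158 ≡ 316; 2^4 ≡ 16 — none is 1, so 2 is a primitive root.
The smallest primitive root modulo 317 is 2.

2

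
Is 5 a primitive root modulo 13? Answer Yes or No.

No

φ(13) = 13 − 1 = 12 = 2^2 · 3.
5 is a primitive root mod 13 iff 5^(φ(13)/q) ≢ 1 for every prime q | φ(13), i.e. q ∈ {2, 3}.
5^6 ≡ 12 (mod 13)  [q = 2: ≢ 1 ✓]
5^4 ≡ 1 (mod 13)  [q = 3: ≡ 1 ✗]
The check at q = 3 fails, so 5 generates a proper subgroup.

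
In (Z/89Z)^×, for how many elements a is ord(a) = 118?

0

φ(89) = 89 − 1 = 88 = 2^3 · 11.
In a cyclic group of order 88, there are φ(d) elements of order d for each divisor d of 88, and zero for non-divisors.
Since 118 ∤ 88, the count is 0.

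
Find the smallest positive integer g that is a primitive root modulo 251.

6

φ(251) = 251 − 1 = 250 = 2 · 5^3.
Test candidates g = 2, 3, … against the prime factors q ∈ {2, 5} of φ(251): g is a generator iff g^(250/q) ≢ 1 for every such q.
g = 2: 2^125 ≡ 250; 2^50 ≡ 1 — hits 1, so not a primitive root.
g = 3: 3^125 ≡ 1 — hits 1, so not a primitive root.
g = 4: 4^125 ≡ 1 — hits 1, so not a primitive root.
g = 5: 5^125 ≡ 1 — hits 1, so not a primitive root.
g = 6: 6^125 ≡ 250; 6^50 ≡ 219 — none is 1, so 6 is a primitive root.
The smallest primitive root modulo 251 is 6.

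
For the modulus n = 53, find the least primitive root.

2

φ(53) = 53 − 1 = 52 = 2^2 · 13.
Test candidates g = 2, 3, … against the prime factors q ∈ {2, 13} of φ(53): g is a generator iff g^(52/q) ≢ 1 for every such q.
g = 2: 2^26 ≡ 52; 2^4 ≡ 16 — none is 1, so 2 is a primitive root.
Hence the least primitive root of 53 is 2.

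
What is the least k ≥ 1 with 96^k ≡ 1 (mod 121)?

110

Since 96 ∈ (Z/121Z)^×, its order divides φ(121) = φ(11^2) = 11·(11−1) = 110 = 2 · 5 · 11.
Divisors of 110: 1, 2, 5, 10, 11, 22, 55, 110.
Compute 96^d (mod 121) for the divisors d until we hit 1:
96^1 ≡ 96
96^2 ≡ 20
96^5 ≡ 43
96^10 ≡ 34
96^11 ≡ 118
96^22 ≡ 9
96^55 ≡ 120
96^110 ≡ 1
So ord_121(96) = 110.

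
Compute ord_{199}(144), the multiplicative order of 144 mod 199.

33

By Lagrange's theorem, ord_199(144) divides φ(199) = 199 − 1 = 198 = 2 · 3^2 · 11.
Divisors of 198: 1, 2, 3, 6, 9, 11, 18, 22, 33, 66, 99, 198.
Check 144^d mod 199 for each divisor in increasing order:
144^1 ≡ 144
144^2 ≡ 40
144^3 ≡ 188
144^6 ≡ 121
144^9 ≡ 62
144^11 ≡ 92
144^18 ≡ 63
144^22 ≡ 106
144^33 ≡ 1
Therefore the multiplicative order of 144 modulo 199 is 33.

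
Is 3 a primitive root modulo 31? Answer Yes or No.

Yes

φ(31) = 31 − 1 = 30 = 2 · 3 · 5.
An element g generates (Z/31Z)^× iff g^(30/q) ≢ 1 (mod 31) for each prime q ∈ {2, 3, 5}.
3^15 ≡ 30 (mod 31)  [q = 2: ≢ 1 ✓]
3^10 ≡ 25 (mod 31)  [q = 3: ≢ 1 ✓]
3^6 ≡ 16 (mod 31)  [q = 5: ≢ 1 ✓]
All checks pass, so 3 has order 30 and is a primitive root modulo 31.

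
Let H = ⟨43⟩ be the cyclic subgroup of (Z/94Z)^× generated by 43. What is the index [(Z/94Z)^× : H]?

Since 43 ∈ (Z/94Z)^×, its order divides φ(94) = φ(2)·φ(47) = 1·46 = 46 = 2 · 23.
Divisors of 46: 1, 2, 23, 46.
Compute 43^d (mod 94) for the divisors d until we hit 1:
43^1 ≡ 43
43^2 ≡ 63
43^23 ≡ 93
43^46 ≡ 1
So ord_94(43) = 46, hence |⟨43⟩| = 46.
Index = |(Z/94Z)^×| / |⟨43⟩| = 46 / 46 = 1.

1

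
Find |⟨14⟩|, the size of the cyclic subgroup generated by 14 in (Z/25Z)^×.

By Lagrange's theorem, ord_25(14) divides φ(25) = φ(5^2) = 5·(5−1) = 20 = 2^2 · 5.
Divisors of 20: 1, 2, 4, 5, 10, 20.
Check 14^d mod 25 for each divisor in increasing order:
14^1 ≡ 14
14^2 ≡ 21
14^4 ≡ 16
14^5 ≡ 24
14^10 ≡ 1
Hence ord(14) = 10.

10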